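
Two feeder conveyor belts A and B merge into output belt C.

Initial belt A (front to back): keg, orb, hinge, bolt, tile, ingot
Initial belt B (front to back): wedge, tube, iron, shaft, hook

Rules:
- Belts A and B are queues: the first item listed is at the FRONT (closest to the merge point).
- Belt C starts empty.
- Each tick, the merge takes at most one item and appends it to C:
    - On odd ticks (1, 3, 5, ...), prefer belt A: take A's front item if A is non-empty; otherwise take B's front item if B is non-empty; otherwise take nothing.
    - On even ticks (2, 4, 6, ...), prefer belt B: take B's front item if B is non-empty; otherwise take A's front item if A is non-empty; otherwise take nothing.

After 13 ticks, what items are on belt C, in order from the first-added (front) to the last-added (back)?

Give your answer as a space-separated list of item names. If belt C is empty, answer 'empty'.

Tick 1: prefer A, take keg from A; A=[orb,hinge,bolt,tile,ingot] B=[wedge,tube,iron,shaft,hook] C=[keg]
Tick 2: prefer B, take wedge from B; A=[orb,hinge,bolt,tile,ingot] B=[tube,iron,shaft,hook] C=[keg,wedge]
Tick 3: prefer A, take orb from A; A=[hinge,bolt,tile,ingot] B=[tube,iron,shaft,hook] C=[keg,wedge,orb]
Tick 4: prefer B, take tube from B; A=[hinge,bolt,tile,ingot] B=[iron,shaft,hook] C=[keg,wedge,orb,tube]
Tick 5: prefer A, take hinge from A; A=[bolt,tile,ingot] B=[iron,shaft,hook] C=[keg,wedge,orb,tube,hinge]
Tick 6: prefer B, take iron from B; A=[bolt,tile,ingot] B=[shaft,hook] C=[keg,wedge,orb,tube,hinge,iron]
Tick 7: prefer A, take bolt from A; A=[tile,ingot] B=[shaft,hook] C=[keg,wedge,orb,tube,hinge,iron,bolt]
Tick 8: prefer B, take shaft from B; A=[tile,ingot] B=[hook] C=[keg,wedge,orb,tube,hinge,iron,bolt,shaft]
Tick 9: prefer A, take tile from A; A=[ingot] B=[hook] C=[keg,wedge,orb,tube,hinge,iron,bolt,shaft,tile]
Tick 10: prefer B, take hook from B; A=[ingot] B=[-] C=[keg,wedge,orb,tube,hinge,iron,bolt,shaft,tile,hook]
Tick 11: prefer A, take ingot from A; A=[-] B=[-] C=[keg,wedge,orb,tube,hinge,iron,bolt,shaft,tile,hook,ingot]
Tick 12: prefer B, both empty, nothing taken; A=[-] B=[-] C=[keg,wedge,orb,tube,hinge,iron,bolt,shaft,tile,hook,ingot]
Tick 13: prefer A, both empty, nothing taken; A=[-] B=[-] C=[keg,wedge,orb,tube,hinge,iron,bolt,shaft,tile,hook,ingot]

Answer: keg wedge orb tube hinge iron bolt shaft tile hook ingot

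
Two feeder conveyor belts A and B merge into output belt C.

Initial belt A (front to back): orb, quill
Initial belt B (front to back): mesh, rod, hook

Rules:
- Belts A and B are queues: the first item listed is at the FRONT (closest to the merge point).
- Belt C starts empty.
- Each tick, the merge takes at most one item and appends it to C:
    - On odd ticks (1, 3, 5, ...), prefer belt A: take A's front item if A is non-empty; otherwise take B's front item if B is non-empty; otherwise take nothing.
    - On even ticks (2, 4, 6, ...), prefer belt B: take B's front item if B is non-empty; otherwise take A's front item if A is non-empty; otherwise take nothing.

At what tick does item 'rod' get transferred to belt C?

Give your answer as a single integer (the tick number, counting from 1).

Answer: 4

Derivation:
Tick 1: prefer A, take orb from A; A=[quill] B=[mesh,rod,hook] C=[orb]
Tick 2: prefer B, take mesh from B; A=[quill] B=[rod,hook] C=[orb,mesh]
Tick 3: prefer A, take quill from A; A=[-] B=[rod,hook] C=[orb,mesh,quill]
Tick 4: prefer B, take rod from B; A=[-] B=[hook] C=[orb,mesh,quill,rod]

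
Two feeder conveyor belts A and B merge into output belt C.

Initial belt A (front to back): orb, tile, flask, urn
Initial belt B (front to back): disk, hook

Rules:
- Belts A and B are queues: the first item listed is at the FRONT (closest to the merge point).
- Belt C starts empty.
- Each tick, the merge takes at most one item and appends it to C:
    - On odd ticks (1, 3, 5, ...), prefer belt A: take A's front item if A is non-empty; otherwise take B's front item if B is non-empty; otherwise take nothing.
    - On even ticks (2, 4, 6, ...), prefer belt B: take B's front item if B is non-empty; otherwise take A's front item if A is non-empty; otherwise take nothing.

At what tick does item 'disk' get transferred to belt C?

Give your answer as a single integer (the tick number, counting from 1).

Answer: 2

Derivation:
Tick 1: prefer A, take orb from A; A=[tile,flask,urn] B=[disk,hook] C=[orb]
Tick 2: prefer B, take disk from B; A=[tile,flask,urn] B=[hook] C=[orb,disk]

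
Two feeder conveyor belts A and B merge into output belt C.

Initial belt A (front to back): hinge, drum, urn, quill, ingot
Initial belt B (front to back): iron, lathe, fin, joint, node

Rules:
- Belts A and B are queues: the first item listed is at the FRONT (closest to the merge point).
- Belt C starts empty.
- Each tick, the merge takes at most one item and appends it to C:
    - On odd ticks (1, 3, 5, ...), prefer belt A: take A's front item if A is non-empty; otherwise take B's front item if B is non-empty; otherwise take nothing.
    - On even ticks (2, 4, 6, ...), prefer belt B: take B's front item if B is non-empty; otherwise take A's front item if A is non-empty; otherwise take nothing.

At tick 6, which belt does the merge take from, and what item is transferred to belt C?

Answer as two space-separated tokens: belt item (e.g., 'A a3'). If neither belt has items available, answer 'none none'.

Answer: B fin

Derivation:
Tick 1: prefer A, take hinge from A; A=[drum,urn,quill,ingot] B=[iron,lathe,fin,joint,node] C=[hinge]
Tick 2: prefer B, take iron from B; A=[drum,urn,quill,ingot] B=[lathe,fin,joint,node] C=[hinge,iron]
Tick 3: prefer A, take drum from A; A=[urn,quill,ingot] B=[lathe,fin,joint,node] C=[hinge,iron,drum]
Tick 4: prefer B, take lathe from B; A=[urn,quill,ingot] B=[fin,joint,node] C=[hinge,iron,drum,lathe]
Tick 5: prefer A, take urn from A; A=[quill,ingot] B=[fin,joint,node] C=[hinge,iron,drum,lathe,urn]
Tick 6: prefer B, take fin from B; A=[quill,ingot] B=[joint,node] C=[hinge,iron,drum,lathe,urn,fin]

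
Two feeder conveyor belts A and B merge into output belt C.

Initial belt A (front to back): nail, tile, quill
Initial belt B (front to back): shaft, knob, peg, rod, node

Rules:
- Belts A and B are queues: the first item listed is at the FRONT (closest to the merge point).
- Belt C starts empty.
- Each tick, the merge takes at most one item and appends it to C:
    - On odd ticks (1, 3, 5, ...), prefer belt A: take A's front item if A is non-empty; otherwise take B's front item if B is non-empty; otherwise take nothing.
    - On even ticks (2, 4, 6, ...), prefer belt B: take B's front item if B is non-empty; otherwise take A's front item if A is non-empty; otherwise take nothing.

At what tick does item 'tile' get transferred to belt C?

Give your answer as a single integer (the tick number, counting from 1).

Answer: 3

Derivation:
Tick 1: prefer A, take nail from A; A=[tile,quill] B=[shaft,knob,peg,rod,node] C=[nail]
Tick 2: prefer B, take shaft from B; A=[tile,quill] B=[knob,peg,rod,node] C=[nail,shaft]
Tick 3: prefer A, take tile from A; A=[quill] B=[knob,peg,rod,node] C=[nail,shaft,tile]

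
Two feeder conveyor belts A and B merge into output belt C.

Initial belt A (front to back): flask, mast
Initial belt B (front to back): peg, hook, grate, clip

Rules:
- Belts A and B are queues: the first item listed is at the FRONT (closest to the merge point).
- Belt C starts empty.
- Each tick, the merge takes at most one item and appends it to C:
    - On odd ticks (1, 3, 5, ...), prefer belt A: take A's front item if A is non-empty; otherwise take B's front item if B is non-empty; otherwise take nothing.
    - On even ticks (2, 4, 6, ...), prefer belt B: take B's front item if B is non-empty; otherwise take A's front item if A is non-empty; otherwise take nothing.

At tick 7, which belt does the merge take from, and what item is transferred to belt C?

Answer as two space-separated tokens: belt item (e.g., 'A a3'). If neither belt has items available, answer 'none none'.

Tick 1: prefer A, take flask from A; A=[mast] B=[peg,hook,grate,clip] C=[flask]
Tick 2: prefer B, take peg from B; A=[mast] B=[hook,grate,clip] C=[flask,peg]
Tick 3: prefer A, take mast from A; A=[-] B=[hook,grate,clip] C=[flask,peg,mast]
Tick 4: prefer B, take hook from B; A=[-] B=[grate,clip] C=[flask,peg,mast,hook]
Tick 5: prefer A, take grate from B; A=[-] B=[clip] C=[flask,peg,mast,hook,grate]
Tick 6: prefer B, take clip from B; A=[-] B=[-] C=[flask,peg,mast,hook,grate,clip]
Tick 7: prefer A, both empty, nothing taken; A=[-] B=[-] C=[flask,peg,mast,hook,grate,clip]

Answer: none none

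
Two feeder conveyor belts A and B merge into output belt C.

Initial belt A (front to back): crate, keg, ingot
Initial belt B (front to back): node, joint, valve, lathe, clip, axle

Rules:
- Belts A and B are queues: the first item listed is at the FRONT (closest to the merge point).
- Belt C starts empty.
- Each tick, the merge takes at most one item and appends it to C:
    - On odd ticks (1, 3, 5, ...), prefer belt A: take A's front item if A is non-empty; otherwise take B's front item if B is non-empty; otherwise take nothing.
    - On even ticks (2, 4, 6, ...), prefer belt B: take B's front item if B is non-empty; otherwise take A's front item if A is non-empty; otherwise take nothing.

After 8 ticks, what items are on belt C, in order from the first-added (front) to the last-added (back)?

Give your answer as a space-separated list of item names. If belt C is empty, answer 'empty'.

Answer: crate node keg joint ingot valve lathe clip

Derivation:
Tick 1: prefer A, take crate from A; A=[keg,ingot] B=[node,joint,valve,lathe,clip,axle] C=[crate]
Tick 2: prefer B, take node from B; A=[keg,ingot] B=[joint,valve,lathe,clip,axle] C=[crate,node]
Tick 3: prefer A, take keg from A; A=[ingot] B=[joint,valve,lathe,clip,axle] C=[crate,node,keg]
Tick 4: prefer B, take joint from B; A=[ingot] B=[valve,lathe,clip,axle] C=[crate,node,keg,joint]
Tick 5: prefer A, take ingot from A; A=[-] B=[valve,lathe,clip,axle] C=[crate,node,keg,joint,ingot]
Tick 6: prefer B, take valve from B; A=[-] B=[lathe,clip,axle] C=[crate,node,keg,joint,ingot,valve]
Tick 7: prefer A, take lathe from B; A=[-] B=[clip,axle] C=[crate,node,keg,joint,ingot,valve,lathe]
Tick 8: prefer B, take clip from B; A=[-] B=[axle] C=[crate,node,keg,joint,ingot,valve,lathe,clip]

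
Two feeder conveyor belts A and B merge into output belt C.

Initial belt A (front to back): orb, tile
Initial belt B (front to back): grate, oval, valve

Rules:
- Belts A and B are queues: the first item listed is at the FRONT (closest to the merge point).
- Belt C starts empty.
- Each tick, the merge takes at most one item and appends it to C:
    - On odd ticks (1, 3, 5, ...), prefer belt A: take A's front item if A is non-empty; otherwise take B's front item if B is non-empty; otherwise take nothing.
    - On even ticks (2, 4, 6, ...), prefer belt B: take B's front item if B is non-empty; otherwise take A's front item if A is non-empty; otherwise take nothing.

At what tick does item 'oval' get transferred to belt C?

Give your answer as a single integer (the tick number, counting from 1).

Tick 1: prefer A, take orb from A; A=[tile] B=[grate,oval,valve] C=[orb]
Tick 2: prefer B, take grate from B; A=[tile] B=[oval,valve] C=[orb,grate]
Tick 3: prefer A, take tile from A; A=[-] B=[oval,valve] C=[orb,grate,tile]
Tick 4: prefer B, take oval from B; A=[-] B=[valve] C=[orb,grate,tile,oval]

Answer: 4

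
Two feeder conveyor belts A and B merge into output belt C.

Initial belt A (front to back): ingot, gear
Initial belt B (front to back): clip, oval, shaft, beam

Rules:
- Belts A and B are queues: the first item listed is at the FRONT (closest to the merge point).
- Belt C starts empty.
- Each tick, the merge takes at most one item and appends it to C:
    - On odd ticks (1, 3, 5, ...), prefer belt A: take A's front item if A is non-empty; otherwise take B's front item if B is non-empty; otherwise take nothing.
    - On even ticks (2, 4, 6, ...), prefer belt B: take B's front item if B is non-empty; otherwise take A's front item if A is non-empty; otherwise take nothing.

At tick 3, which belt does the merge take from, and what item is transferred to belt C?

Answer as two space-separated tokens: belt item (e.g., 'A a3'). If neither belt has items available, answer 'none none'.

Tick 1: prefer A, take ingot from A; A=[gear] B=[clip,oval,shaft,beam] C=[ingot]
Tick 2: prefer B, take clip from B; A=[gear] B=[oval,shaft,beam] C=[ingot,clip]
Tick 3: prefer A, take gear from A; A=[-] B=[oval,shaft,beam] C=[ingot,clip,gear]

Answer: A gear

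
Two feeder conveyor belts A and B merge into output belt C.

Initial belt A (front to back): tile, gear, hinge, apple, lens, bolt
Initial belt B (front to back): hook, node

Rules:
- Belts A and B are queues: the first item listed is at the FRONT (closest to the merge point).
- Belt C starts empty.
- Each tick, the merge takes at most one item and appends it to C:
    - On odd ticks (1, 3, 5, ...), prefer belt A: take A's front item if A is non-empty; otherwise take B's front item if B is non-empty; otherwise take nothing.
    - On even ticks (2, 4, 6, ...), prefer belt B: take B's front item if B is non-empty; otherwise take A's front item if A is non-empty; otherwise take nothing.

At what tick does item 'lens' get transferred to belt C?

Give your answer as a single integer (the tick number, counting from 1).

Tick 1: prefer A, take tile from A; A=[gear,hinge,apple,lens,bolt] B=[hook,node] C=[tile]
Tick 2: prefer B, take hook from B; A=[gear,hinge,apple,lens,bolt] B=[node] C=[tile,hook]
Tick 3: prefer A, take gear from A; A=[hinge,apple,lens,bolt] B=[node] C=[tile,hook,gear]
Tick 4: prefer B, take node from B; A=[hinge,apple,lens,bolt] B=[-] C=[tile,hook,gear,node]
Tick 5: prefer A, take hinge from A; A=[apple,lens,bolt] B=[-] C=[tile,hook,gear,node,hinge]
Tick 6: prefer B, take apple from A; A=[lens,bolt] B=[-] C=[tile,hook,gear,node,hinge,apple]
Tick 7: prefer A, take lens from A; A=[bolt] B=[-] C=[tile,hook,gear,node,hinge,apple,lens]

Answer: 7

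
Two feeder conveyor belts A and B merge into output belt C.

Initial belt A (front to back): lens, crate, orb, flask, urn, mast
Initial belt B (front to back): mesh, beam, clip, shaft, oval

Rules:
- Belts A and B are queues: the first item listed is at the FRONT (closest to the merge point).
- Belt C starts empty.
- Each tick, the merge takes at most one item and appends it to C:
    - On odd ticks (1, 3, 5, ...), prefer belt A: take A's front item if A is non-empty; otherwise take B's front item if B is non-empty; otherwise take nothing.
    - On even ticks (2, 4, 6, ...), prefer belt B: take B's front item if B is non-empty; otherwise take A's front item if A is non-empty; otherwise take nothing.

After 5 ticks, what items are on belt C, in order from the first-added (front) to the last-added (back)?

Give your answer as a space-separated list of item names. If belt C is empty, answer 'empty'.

Tick 1: prefer A, take lens from A; A=[crate,orb,flask,urn,mast] B=[mesh,beam,clip,shaft,oval] C=[lens]
Tick 2: prefer B, take mesh from B; A=[crate,orb,flask,urn,mast] B=[beam,clip,shaft,oval] C=[lens,mesh]
Tick 3: prefer A, take crate from A; A=[orb,flask,urn,mast] B=[beam,clip,shaft,oval] C=[lens,mesh,crate]
Tick 4: prefer B, take beam from B; A=[orb,flask,urn,mast] B=[clip,shaft,oval] C=[lens,mesh,crate,beam]
Tick 5: prefer A, take orb from A; A=[flask,urn,mast] B=[clip,shaft,oval] C=[lens,mesh,crate,beam,orb]

Answer: lens mesh crate beam orb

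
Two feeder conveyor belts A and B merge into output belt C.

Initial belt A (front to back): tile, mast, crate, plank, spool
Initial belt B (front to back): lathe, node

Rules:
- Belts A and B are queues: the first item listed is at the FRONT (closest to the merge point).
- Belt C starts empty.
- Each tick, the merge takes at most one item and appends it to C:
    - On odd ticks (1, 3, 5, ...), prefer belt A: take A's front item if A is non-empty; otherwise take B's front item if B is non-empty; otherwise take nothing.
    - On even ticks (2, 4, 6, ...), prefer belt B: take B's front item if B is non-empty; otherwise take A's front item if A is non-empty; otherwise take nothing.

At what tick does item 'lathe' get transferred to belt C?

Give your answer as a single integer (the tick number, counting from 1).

Tick 1: prefer A, take tile from A; A=[mast,crate,plank,spool] B=[lathe,node] C=[tile]
Tick 2: prefer B, take lathe from B; A=[mast,crate,plank,spool] B=[node] C=[tile,lathe]

Answer: 2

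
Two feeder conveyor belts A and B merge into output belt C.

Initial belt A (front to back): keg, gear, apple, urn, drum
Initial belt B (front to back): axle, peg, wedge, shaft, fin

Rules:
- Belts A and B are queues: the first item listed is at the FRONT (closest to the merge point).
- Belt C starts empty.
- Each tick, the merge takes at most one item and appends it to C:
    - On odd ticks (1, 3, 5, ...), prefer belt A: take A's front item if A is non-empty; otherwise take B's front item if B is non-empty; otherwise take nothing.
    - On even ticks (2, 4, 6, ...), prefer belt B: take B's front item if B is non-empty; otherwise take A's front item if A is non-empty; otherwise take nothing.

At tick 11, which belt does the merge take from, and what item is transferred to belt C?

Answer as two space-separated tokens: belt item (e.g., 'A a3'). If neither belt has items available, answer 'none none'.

Tick 1: prefer A, take keg from A; A=[gear,apple,urn,drum] B=[axle,peg,wedge,shaft,fin] C=[keg]
Tick 2: prefer B, take axle from B; A=[gear,apple,urn,drum] B=[peg,wedge,shaft,fin] C=[keg,axle]
Tick 3: prefer A, take gear from A; A=[apple,urn,drum] B=[peg,wedge,shaft,fin] C=[keg,axle,gear]
Tick 4: prefer B, take peg from B; A=[apple,urn,drum] B=[wedge,shaft,fin] C=[keg,axle,gear,peg]
Tick 5: prefer A, take apple from A; A=[urn,drum] B=[wedge,shaft,fin] C=[keg,axle,gear,peg,apple]
Tick 6: prefer B, take wedge from B; A=[urn,drum] B=[shaft,fin] C=[keg,axle,gear,peg,apple,wedge]
Tick 7: prefer A, take urn from A; A=[drum] B=[shaft,fin] C=[keg,axle,gear,peg,apple,wedge,urn]
Tick 8: prefer B, take shaft from B; A=[drum] B=[fin] C=[keg,axle,gear,peg,apple,wedge,urn,shaft]
Tick 9: prefer A, take drum from A; A=[-] B=[fin] C=[keg,axle,gear,peg,apple,wedge,urn,shaft,drum]
Tick 10: prefer B, take fin from B; A=[-] B=[-] C=[keg,axle,gear,peg,apple,wedge,urn,shaft,drum,fin]
Tick 11: prefer A, both empty, nothing taken; A=[-] B=[-] C=[keg,axle,gear,peg,apple,wedge,urn,shaft,drum,fin]

Answer: none none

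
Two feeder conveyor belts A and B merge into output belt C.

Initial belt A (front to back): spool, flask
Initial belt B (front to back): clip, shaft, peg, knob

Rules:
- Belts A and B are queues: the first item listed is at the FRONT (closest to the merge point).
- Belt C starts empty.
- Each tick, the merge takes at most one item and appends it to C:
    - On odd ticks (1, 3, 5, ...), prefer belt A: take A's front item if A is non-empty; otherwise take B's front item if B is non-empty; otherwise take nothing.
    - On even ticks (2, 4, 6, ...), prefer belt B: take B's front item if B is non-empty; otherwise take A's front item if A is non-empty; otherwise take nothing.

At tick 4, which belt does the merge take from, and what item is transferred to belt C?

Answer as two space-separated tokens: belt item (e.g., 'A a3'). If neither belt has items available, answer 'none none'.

Answer: B shaft

Derivation:
Tick 1: prefer A, take spool from A; A=[flask] B=[clip,shaft,peg,knob] C=[spool]
Tick 2: prefer B, take clip from B; A=[flask] B=[shaft,peg,knob] C=[spool,clip]
Tick 3: prefer A, take flask from A; A=[-] B=[shaft,peg,knob] C=[spool,clip,flask]
Tick 4: prefer B, take shaft from B; A=[-] B=[peg,knob] C=[spool,clip,flask,shaft]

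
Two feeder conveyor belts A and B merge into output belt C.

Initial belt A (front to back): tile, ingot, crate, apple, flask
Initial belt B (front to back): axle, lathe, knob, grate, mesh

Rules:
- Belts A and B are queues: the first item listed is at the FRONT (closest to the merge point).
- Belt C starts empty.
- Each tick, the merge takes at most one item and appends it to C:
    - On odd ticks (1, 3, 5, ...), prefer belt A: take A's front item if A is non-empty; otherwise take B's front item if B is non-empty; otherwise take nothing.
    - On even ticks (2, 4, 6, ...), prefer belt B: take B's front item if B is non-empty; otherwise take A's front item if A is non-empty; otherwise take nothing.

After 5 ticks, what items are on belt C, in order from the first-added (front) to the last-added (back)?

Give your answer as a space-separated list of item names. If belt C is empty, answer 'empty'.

Tick 1: prefer A, take tile from A; A=[ingot,crate,apple,flask] B=[axle,lathe,knob,grate,mesh] C=[tile]
Tick 2: prefer B, take axle from B; A=[ingot,crate,apple,flask] B=[lathe,knob,grate,mesh] C=[tile,axle]
Tick 3: prefer A, take ingot from A; A=[crate,apple,flask] B=[lathe,knob,grate,mesh] C=[tile,axle,ingot]
Tick 4: prefer B, take lathe from B; A=[crate,apple,flask] B=[knob,grate,mesh] C=[tile,axle,ingot,lathe]
Tick 5: prefer A, take crate from A; A=[apple,flask] B=[knob,grate,mesh] C=[tile,axle,ingot,lathe,crate]

Answer: tile axle ingot lathe crate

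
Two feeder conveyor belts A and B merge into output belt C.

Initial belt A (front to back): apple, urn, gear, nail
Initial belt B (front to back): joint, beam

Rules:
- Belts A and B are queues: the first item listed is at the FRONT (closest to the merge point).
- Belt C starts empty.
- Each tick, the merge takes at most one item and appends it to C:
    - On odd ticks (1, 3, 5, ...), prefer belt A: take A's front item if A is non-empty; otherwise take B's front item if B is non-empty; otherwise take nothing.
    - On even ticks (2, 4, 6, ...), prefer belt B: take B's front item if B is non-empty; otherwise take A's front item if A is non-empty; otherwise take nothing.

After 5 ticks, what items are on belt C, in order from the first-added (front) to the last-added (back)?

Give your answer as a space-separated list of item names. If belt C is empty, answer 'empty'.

Tick 1: prefer A, take apple from A; A=[urn,gear,nail] B=[joint,beam] C=[apple]
Tick 2: prefer B, take joint from B; A=[urn,gear,nail] B=[beam] C=[apple,joint]
Tick 3: prefer A, take urn from A; A=[gear,nail] B=[beam] C=[apple,joint,urn]
Tick 4: prefer B, take beam from B; A=[gear,nail] B=[-] C=[apple,joint,urn,beam]
Tick 5: prefer A, take gear from A; A=[nail] B=[-] C=[apple,joint,urn,beam,gear]

Answer: apple joint urn beam gear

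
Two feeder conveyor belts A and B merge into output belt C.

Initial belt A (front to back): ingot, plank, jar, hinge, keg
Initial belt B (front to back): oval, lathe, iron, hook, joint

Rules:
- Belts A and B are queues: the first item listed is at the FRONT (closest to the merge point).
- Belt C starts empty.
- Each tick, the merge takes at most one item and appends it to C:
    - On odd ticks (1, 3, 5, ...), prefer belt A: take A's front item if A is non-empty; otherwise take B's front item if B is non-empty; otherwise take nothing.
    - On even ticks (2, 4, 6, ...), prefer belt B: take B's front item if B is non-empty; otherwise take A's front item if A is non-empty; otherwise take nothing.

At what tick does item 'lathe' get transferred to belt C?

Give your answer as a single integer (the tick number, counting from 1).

Answer: 4

Derivation:
Tick 1: prefer A, take ingot from A; A=[plank,jar,hinge,keg] B=[oval,lathe,iron,hook,joint] C=[ingot]
Tick 2: prefer B, take oval from B; A=[plank,jar,hinge,keg] B=[lathe,iron,hook,joint] C=[ingot,oval]
Tick 3: prefer A, take plank from A; A=[jar,hinge,keg] B=[lathe,iron,hook,joint] C=[ingot,oval,plank]
Tick 4: prefer B, take lathe from B; A=[jar,hinge,keg] B=[iron,hook,joint] C=[ingot,oval,plank,lathe]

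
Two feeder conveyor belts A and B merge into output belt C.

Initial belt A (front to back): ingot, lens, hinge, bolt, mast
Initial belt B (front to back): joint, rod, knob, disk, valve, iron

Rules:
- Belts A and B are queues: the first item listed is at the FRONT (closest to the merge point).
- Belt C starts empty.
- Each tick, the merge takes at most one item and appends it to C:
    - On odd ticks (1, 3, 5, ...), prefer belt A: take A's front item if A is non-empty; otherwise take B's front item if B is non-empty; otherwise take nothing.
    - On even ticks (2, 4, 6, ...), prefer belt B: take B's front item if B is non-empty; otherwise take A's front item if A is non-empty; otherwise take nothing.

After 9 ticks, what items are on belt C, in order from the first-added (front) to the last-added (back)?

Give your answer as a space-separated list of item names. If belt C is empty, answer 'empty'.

Tick 1: prefer A, take ingot from A; A=[lens,hinge,bolt,mast] B=[joint,rod,knob,disk,valve,iron] C=[ingot]
Tick 2: prefer B, take joint from B; A=[lens,hinge,bolt,mast] B=[rod,knob,disk,valve,iron] C=[ingot,joint]
Tick 3: prefer A, take lens from A; A=[hinge,bolt,mast] B=[rod,knob,disk,valve,iron] C=[ingot,joint,lens]
Tick 4: prefer B, take rod from B; A=[hinge,bolt,mast] B=[knob,disk,valve,iron] C=[ingot,joint,lens,rod]
Tick 5: prefer A, take hinge from A; A=[bolt,mast] B=[knob,disk,valve,iron] C=[ingot,joint,lens,rod,hinge]
Tick 6: prefer B, take knob from B; A=[bolt,mast] B=[disk,valve,iron] C=[ingot,joint,lens,rod,hinge,knob]
Tick 7: prefer A, take bolt from A; A=[mast] B=[disk,valve,iron] C=[ingot,joint,lens,rod,hinge,knob,bolt]
Tick 8: prefer B, take disk from B; A=[mast] B=[valve,iron] C=[ingot,joint,lens,rod,hinge,knob,bolt,disk]
Tick 9: prefer A, take mast from A; A=[-] B=[valve,iron] C=[ingot,joint,lens,rod,hinge,knob,bolt,disk,mast]

Answer: ingot joint lens rod hinge knob bolt disk mast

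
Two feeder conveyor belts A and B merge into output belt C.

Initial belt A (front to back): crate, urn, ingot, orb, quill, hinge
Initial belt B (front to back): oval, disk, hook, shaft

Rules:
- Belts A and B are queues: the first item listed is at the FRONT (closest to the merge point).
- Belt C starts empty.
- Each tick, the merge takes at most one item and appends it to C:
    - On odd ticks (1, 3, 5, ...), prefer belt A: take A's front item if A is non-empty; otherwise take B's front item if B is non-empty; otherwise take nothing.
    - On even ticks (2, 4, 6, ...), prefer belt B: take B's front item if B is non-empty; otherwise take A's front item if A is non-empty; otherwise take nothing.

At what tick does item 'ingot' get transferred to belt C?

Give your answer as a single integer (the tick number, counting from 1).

Tick 1: prefer A, take crate from A; A=[urn,ingot,orb,quill,hinge] B=[oval,disk,hook,shaft] C=[crate]
Tick 2: prefer B, take oval from B; A=[urn,ingot,orb,quill,hinge] B=[disk,hook,shaft] C=[crate,oval]
Tick 3: prefer A, take urn from A; A=[ingot,orb,quill,hinge] B=[disk,hook,shaft] C=[crate,oval,urn]
Tick 4: prefer B, take disk from B; A=[ingot,orb,quill,hinge] B=[hook,shaft] C=[crate,oval,urn,disk]
Tick 5: prefer A, take ingot from A; A=[orb,quill,hinge] B=[hook,shaft] C=[crate,oval,urn,disk,ingot]

Answer: 5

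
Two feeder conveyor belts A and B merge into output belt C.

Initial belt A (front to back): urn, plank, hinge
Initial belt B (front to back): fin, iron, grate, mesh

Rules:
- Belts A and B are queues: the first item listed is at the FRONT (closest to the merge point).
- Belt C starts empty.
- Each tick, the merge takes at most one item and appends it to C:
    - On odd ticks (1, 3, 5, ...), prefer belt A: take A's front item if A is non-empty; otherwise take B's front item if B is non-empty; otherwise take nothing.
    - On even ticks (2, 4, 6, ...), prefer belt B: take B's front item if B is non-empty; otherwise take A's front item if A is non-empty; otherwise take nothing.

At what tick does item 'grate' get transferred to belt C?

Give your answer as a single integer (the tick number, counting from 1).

Tick 1: prefer A, take urn from A; A=[plank,hinge] B=[fin,iron,grate,mesh] C=[urn]
Tick 2: prefer B, take fin from B; A=[plank,hinge] B=[iron,grate,mesh] C=[urn,fin]
Tick 3: prefer A, take plank from A; A=[hinge] B=[iron,grate,mesh] C=[urn,fin,plank]
Tick 4: prefer B, take iron from B; A=[hinge] B=[grate,mesh] C=[urn,fin,plank,iron]
Tick 5: prefer A, take hinge from A; A=[-] B=[grate,mesh] C=[urn,fin,plank,iron,hinge]
Tick 6: prefer B, take grate from B; A=[-] B=[mesh] C=[urn,fin,plank,iron,hinge,grate]

Answer: 6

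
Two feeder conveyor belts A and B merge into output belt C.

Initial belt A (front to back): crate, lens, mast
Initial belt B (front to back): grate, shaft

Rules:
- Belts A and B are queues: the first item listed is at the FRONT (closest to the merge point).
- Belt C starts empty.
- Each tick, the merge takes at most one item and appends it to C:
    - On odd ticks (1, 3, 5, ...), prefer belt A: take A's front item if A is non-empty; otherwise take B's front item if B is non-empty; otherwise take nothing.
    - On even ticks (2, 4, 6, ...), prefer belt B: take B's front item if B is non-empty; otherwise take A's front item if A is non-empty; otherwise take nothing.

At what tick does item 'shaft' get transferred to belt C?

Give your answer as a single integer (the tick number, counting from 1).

Answer: 4

Derivation:
Tick 1: prefer A, take crate from A; A=[lens,mast] B=[grate,shaft] C=[crate]
Tick 2: prefer B, take grate from B; A=[lens,mast] B=[shaft] C=[crate,grate]
Tick 3: prefer A, take lens from A; A=[mast] B=[shaft] C=[crate,grate,lens]
Tick 4: prefer B, take shaft from B; A=[mast] B=[-] C=[crate,grate,lens,shaft]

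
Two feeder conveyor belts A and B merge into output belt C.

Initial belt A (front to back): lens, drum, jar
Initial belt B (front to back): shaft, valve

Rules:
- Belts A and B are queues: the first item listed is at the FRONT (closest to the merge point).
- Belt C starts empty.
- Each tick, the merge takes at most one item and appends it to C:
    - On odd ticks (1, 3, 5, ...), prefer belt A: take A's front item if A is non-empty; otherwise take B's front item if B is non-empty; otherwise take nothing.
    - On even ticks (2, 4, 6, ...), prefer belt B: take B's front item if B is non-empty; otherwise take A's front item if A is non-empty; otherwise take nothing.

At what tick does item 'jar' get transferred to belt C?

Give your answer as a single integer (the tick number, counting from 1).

Answer: 5

Derivation:
Tick 1: prefer A, take lens from A; A=[drum,jar] B=[shaft,valve] C=[lens]
Tick 2: prefer B, take shaft from B; A=[drum,jar] B=[valve] C=[lens,shaft]
Tick 3: prefer A, take drum from A; A=[jar] B=[valve] C=[lens,shaft,drum]
Tick 4: prefer B, take valve from B; A=[jar] B=[-] C=[lens,shaft,drum,valve]
Tick 5: prefer A, take jar from A; A=[-] B=[-] C=[lens,shaft,drum,valve,jar]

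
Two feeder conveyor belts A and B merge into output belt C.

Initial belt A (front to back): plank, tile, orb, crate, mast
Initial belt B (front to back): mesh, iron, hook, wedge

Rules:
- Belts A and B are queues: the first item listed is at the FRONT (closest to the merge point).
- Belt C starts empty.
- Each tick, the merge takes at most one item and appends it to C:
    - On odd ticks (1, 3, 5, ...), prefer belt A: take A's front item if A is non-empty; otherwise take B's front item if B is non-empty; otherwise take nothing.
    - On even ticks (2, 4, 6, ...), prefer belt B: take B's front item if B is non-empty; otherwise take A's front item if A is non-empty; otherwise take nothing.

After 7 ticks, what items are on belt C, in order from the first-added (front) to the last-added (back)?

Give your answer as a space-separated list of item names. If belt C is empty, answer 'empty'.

Answer: plank mesh tile iron orb hook crate

Derivation:
Tick 1: prefer A, take plank from A; A=[tile,orb,crate,mast] B=[mesh,iron,hook,wedge] C=[plank]
Tick 2: prefer B, take mesh from B; A=[tile,orb,crate,mast] B=[iron,hook,wedge] C=[plank,mesh]
Tick 3: prefer A, take tile from A; A=[orb,crate,mast] B=[iron,hook,wedge] C=[plank,mesh,tile]
Tick 4: prefer B, take iron from B; A=[orb,crate,mast] B=[hook,wedge] C=[plank,mesh,tile,iron]
Tick 5: prefer A, take orb from A; A=[crate,mast] B=[hook,wedge] C=[plank,mesh,tile,iron,orb]
Tick 6: prefer B, take hook from B; A=[crate,mast] B=[wedge] C=[plank,mesh,tile,iron,orb,hook]
Tick 7: prefer A, take crate from A; A=[mast] B=[wedge] C=[plank,mesh,tile,iron,orb,hook,crate]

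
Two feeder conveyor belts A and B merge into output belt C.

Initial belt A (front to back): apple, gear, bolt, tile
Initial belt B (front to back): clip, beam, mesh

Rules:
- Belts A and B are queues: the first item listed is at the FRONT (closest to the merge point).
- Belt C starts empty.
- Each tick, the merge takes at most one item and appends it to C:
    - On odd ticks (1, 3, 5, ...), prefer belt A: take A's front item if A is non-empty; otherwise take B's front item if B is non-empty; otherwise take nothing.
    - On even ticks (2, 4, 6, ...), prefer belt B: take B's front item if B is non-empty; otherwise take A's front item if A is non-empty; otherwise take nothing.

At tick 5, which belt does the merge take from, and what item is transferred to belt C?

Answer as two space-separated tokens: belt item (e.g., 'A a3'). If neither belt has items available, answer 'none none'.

Tick 1: prefer A, take apple from A; A=[gear,bolt,tile] B=[clip,beam,mesh] C=[apple]
Tick 2: prefer B, take clip from B; A=[gear,bolt,tile] B=[beam,mesh] C=[apple,clip]
Tick 3: prefer A, take gear from A; A=[bolt,tile] B=[beam,mesh] C=[apple,clip,gear]
Tick 4: prefer B, take beam from B; A=[bolt,tile] B=[mesh] C=[apple,clip,gear,beam]
Tick 5: prefer A, take bolt from A; A=[tile] B=[mesh] C=[apple,clip,gear,beam,bolt]

Answer: A bolt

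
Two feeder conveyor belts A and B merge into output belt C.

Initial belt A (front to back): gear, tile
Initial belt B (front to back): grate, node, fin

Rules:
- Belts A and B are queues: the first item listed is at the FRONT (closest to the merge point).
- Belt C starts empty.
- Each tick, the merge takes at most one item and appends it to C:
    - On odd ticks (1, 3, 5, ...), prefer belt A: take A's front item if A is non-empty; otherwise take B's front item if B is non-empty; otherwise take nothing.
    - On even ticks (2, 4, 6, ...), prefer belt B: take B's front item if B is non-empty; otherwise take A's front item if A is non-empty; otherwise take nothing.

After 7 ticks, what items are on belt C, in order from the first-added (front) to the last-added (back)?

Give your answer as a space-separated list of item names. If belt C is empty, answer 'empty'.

Tick 1: prefer A, take gear from A; A=[tile] B=[grate,node,fin] C=[gear]
Tick 2: prefer B, take grate from B; A=[tile] B=[node,fin] C=[gear,grate]
Tick 3: prefer A, take tile from A; A=[-] B=[node,fin] C=[gear,grate,tile]
Tick 4: prefer B, take node from B; A=[-] B=[fin] C=[gear,grate,tile,node]
Tick 5: prefer A, take fin from B; A=[-] B=[-] C=[gear,grate,tile,node,fin]
Tick 6: prefer B, both empty, nothing taken; A=[-] B=[-] C=[gear,grate,tile,node,fin]
Tick 7: prefer A, both empty, nothing taken; A=[-] B=[-] C=[gear,grate,tile,node,fin]

Answer: gear grate tile node fin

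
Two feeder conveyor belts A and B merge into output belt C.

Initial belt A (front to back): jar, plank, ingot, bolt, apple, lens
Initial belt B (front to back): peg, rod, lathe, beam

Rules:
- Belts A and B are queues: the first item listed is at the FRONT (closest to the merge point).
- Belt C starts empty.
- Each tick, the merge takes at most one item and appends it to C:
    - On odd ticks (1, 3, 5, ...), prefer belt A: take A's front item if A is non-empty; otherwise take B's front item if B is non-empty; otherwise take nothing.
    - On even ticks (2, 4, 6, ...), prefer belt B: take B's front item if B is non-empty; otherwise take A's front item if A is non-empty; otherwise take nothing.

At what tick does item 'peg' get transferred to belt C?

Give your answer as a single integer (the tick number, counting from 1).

Answer: 2

Derivation:
Tick 1: prefer A, take jar from A; A=[plank,ingot,bolt,apple,lens] B=[peg,rod,lathe,beam] C=[jar]
Tick 2: prefer B, take peg from B; A=[plank,ingot,bolt,apple,lens] B=[rod,lathe,beam] C=[jar,peg]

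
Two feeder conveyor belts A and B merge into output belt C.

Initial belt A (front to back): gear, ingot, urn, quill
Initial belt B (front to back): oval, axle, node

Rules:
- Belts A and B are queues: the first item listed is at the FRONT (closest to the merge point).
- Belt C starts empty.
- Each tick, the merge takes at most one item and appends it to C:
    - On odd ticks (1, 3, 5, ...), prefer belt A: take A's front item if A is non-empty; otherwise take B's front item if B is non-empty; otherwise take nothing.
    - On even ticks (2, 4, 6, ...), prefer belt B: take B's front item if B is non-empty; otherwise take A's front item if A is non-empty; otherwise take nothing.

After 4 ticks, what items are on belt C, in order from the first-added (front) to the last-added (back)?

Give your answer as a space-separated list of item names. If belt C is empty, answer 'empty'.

Tick 1: prefer A, take gear from A; A=[ingot,urn,quill] B=[oval,axle,node] C=[gear]
Tick 2: prefer B, take oval from B; A=[ingot,urn,quill] B=[axle,node] C=[gear,oval]
Tick 3: prefer A, take ingot from A; A=[urn,quill] B=[axle,node] C=[gear,oval,ingot]
Tick 4: prefer B, take axle from B; A=[urn,quill] B=[node] C=[gear,oval,ingot,axle]

Answer: gear oval ingot axle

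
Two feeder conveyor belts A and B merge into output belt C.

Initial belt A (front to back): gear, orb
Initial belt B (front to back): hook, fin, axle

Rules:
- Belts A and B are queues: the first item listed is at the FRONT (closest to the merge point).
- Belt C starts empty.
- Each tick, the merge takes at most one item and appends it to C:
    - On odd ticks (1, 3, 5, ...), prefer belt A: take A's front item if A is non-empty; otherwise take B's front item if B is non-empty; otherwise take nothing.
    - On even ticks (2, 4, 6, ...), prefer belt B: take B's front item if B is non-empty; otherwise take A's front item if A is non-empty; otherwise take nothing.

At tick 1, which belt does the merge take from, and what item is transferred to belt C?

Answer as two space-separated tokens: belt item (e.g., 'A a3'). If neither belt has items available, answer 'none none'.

Answer: A gear

Derivation:
Tick 1: prefer A, take gear from A; A=[orb] B=[hook,fin,axle] C=[gear]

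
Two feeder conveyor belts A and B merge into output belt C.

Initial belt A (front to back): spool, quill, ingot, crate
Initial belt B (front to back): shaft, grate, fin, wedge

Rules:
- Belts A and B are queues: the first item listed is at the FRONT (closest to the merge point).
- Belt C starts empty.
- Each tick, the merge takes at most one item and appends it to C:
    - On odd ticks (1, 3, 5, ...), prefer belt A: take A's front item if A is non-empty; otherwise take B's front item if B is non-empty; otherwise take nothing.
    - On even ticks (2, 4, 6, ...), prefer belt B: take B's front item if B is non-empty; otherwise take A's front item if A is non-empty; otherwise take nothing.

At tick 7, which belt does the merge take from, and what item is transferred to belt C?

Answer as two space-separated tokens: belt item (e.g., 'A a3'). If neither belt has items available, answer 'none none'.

Tick 1: prefer A, take spool from A; A=[quill,ingot,crate] B=[shaft,grate,fin,wedge] C=[spool]
Tick 2: prefer B, take shaft from B; A=[quill,ingot,crate] B=[grate,fin,wedge] C=[spool,shaft]
Tick 3: prefer A, take quill from A; A=[ingot,crate] B=[grate,fin,wedge] C=[spool,shaft,quill]
Tick 4: prefer B, take grate from B; A=[ingot,crate] B=[fin,wedge] C=[spool,shaft,quill,grate]
Tick 5: prefer A, take ingot from A; A=[crate] B=[fin,wedge] C=[spool,shaft,quill,grate,ingot]
Tick 6: prefer B, take fin from B; A=[crate] B=[wedge] C=[spool,shaft,quill,grate,ingot,fin]
Tick 7: prefer A, take crate from A; A=[-] B=[wedge] C=[spool,shaft,quill,grate,ingot,fin,crate]

Answer: A crate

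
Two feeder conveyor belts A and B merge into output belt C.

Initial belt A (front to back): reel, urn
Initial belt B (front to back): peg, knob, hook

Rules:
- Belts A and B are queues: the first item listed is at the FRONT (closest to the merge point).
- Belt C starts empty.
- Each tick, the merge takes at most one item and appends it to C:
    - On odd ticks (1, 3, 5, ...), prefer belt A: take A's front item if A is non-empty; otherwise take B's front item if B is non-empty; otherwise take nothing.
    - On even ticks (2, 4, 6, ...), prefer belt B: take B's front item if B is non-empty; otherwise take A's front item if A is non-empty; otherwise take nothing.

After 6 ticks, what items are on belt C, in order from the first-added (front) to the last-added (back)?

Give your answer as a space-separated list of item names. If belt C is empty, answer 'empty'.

Answer: reel peg urn knob hook

Derivation:
Tick 1: prefer A, take reel from A; A=[urn] B=[peg,knob,hook] C=[reel]
Tick 2: prefer B, take peg from B; A=[urn] B=[knob,hook] C=[reel,peg]
Tick 3: prefer A, take urn from A; A=[-] B=[knob,hook] C=[reel,peg,urn]
Tick 4: prefer B, take knob from B; A=[-] B=[hook] C=[reel,peg,urn,knob]
Tick 5: prefer A, take hook from B; A=[-] B=[-] C=[reel,peg,urn,knob,hook]
Tick 6: prefer B, both empty, nothing taken; A=[-] B=[-] C=[reel,peg,urn,knob,hook]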